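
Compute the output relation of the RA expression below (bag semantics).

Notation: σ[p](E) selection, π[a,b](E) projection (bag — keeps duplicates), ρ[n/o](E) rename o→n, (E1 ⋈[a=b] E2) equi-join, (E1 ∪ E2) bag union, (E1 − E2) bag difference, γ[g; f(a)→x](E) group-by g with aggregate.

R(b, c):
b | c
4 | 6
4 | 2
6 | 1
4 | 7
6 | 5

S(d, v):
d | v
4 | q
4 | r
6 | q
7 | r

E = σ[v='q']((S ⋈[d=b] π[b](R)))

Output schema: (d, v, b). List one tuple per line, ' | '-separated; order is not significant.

Row counts bottom-up:
  S → 4
  R → 5
  π[b](R) → 5
  (S ⋈[d=b] π[b](R)) → 8
  σ[v='q']((S ⋈[d=b] π[b](R))) → 5

== RESULT ==
d | v | b
4 | q | 4
4 | q | 4
4 | q | 4
6 | q | 6
6 | q | 6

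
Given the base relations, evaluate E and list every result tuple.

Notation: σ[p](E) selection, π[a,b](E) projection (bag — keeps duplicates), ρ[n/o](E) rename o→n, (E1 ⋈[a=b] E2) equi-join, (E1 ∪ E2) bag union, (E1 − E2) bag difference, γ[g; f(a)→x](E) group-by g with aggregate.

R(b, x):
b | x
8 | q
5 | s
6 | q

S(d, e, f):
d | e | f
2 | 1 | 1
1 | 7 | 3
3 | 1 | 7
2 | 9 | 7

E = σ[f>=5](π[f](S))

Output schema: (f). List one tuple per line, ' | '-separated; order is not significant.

Per-node cardinality:
  S → 4
  π[f](S) → 4
  σ[f>=5](π[f](S)) → 2

== RESULT ==
f
7
7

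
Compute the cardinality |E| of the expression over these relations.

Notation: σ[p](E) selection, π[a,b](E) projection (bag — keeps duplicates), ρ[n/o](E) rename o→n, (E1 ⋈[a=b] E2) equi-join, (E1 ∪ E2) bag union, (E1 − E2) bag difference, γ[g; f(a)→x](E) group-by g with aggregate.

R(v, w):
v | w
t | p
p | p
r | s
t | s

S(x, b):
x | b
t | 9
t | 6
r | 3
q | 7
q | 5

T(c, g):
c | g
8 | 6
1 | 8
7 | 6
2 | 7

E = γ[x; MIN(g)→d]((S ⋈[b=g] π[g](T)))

Stepwise |·|:
  S → 5
  T → 4
  π[g](T) → 4
  (S ⋈[b=g] π[g](T)) → 3
  γ[x; MIN(g)→d]((S ⋈[b=g] π[g](T))) → 2

|E| = 2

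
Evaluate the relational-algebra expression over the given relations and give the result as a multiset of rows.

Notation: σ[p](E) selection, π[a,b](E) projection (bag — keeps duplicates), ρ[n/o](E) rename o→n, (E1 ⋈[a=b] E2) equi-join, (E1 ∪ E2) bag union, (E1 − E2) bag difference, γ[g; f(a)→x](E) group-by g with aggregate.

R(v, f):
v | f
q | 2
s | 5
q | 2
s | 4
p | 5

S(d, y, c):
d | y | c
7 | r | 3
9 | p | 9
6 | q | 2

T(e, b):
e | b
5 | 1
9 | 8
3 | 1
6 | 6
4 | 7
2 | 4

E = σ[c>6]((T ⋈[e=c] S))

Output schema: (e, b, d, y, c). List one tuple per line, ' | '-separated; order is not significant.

Row counts bottom-up:
  T → 6
  S → 3
  (T ⋈[e=c] S) → 3
  σ[c>6]((T ⋈[e=c] S)) → 1

== RESULT ==
e | b | d | y | c
9 | 8 | 9 | p | 9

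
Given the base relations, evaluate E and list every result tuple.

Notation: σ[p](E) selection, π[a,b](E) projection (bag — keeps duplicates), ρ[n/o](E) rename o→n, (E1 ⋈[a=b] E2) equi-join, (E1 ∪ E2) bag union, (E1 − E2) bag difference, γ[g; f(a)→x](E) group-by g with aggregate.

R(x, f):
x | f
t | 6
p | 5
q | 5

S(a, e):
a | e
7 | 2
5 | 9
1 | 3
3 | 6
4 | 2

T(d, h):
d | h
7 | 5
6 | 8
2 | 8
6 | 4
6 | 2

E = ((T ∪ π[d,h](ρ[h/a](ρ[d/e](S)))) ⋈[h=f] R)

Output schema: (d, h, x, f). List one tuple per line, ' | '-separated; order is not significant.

Row counts bottom-up:
  T → 5
  S → 5
  ρ[d/e](S) → 5
  ρ[h/a](ρ[d/e](S)) → 5
  π[d,h](ρ[h/a](ρ[d/e](S))) → 5
  (T ∪ π[d,h](ρ[h/a](ρ[d/e](S)))) → 10
  R → 3
  ((T ∪ π[d,h](ρ[h/a](ρ[d/e](S)))) ⋈[h=f] R) → 4

== RESULT ==
d | h | x | f
7 | 5 | p | 5
7 | 5 | q | 5
9 | 5 | p | 5
9 | 5 | q | 5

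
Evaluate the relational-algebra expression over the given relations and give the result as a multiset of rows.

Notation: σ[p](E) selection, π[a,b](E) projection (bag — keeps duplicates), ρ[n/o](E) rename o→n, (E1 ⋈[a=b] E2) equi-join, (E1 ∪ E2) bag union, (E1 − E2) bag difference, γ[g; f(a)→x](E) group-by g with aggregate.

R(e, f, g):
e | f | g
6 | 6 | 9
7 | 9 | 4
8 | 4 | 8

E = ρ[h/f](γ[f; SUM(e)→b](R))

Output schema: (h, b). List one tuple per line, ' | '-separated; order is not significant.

Per-node cardinality:
  R → 3
  γ[f; SUM(e)→b](R) → 3
  ρ[h/f](γ[f; SUM(e)→b](R)) → 3

== RESULT ==
h | b
4 | 8
6 | 6
9 | 7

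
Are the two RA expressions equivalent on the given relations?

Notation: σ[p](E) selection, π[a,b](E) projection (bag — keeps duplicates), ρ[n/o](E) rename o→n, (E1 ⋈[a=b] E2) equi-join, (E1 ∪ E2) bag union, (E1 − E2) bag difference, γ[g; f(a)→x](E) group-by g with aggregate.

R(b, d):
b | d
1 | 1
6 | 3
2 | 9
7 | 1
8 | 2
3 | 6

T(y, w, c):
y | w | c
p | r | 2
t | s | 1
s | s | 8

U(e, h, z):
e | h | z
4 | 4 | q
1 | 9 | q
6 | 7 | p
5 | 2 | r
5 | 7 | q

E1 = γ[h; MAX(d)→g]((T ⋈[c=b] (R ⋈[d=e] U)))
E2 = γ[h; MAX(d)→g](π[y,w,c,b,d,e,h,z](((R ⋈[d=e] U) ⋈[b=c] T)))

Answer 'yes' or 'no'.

E1 stepwise |·|:
  T → 3
  R → 6
  U → 5
  (R ⋈[d=e] U) → 3
  (T ⋈[c=b] (R ⋈[d=e] U)) → 1
  γ[h; MAX(d)→g]((T ⋈[c=b] (R ⋈[d=e] U))) → 1
E2 stepwise |·|:
  R → 6
  U → 5
  (R ⋈[d=e] U) → 3
  T → 3
  ((R ⋈[d=e] U) ⋈[b=c] T) → 1
  π[y,w,c,b,d,e,h,z](((R ⋈[d=e] U) ⋈[b=c] T)) → 1
  γ[h; MAX(d)→g](π[y,w,c,b,d,e,h,z](((R ⋈[d=e] U) ⋈[b=c] T))) → 1

E1 and E2 produce the same multiset:
h | g
9 | 1

yes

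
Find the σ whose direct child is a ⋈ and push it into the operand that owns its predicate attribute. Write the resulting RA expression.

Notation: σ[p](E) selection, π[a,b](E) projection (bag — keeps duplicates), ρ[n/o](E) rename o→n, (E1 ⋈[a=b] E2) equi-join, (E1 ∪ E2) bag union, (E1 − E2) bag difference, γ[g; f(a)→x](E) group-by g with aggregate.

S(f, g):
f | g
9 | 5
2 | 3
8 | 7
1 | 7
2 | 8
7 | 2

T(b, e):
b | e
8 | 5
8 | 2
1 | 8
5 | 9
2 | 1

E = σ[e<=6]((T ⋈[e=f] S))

σ filters on e, owned by the left side.
E' = (σ[e<=6](T) ⋈[e=f] S)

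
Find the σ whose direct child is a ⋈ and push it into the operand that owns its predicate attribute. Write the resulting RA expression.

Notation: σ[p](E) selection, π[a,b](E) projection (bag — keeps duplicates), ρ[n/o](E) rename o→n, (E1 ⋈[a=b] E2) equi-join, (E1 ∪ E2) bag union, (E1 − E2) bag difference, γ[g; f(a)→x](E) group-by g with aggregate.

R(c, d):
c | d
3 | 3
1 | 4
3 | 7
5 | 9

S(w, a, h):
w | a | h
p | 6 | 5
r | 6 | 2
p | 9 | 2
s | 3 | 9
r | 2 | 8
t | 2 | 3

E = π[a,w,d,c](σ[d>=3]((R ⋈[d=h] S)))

σ filters on d, owned by the left side.
E' = π[a,w,d,c]((σ[d>=3](R) ⋈[d=h] S))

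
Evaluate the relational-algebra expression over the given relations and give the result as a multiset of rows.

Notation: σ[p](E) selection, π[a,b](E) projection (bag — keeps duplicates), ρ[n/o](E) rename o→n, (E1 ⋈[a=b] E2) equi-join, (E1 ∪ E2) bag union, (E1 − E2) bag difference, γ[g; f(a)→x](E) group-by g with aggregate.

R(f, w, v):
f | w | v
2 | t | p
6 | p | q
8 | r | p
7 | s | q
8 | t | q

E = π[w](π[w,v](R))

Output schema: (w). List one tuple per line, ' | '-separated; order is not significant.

Subexpression sizes:
  R → 5
  π[w,v](R) → 5
  π[w](π[w,v](R)) → 5

== RESULT ==
w
p
r
s
t
t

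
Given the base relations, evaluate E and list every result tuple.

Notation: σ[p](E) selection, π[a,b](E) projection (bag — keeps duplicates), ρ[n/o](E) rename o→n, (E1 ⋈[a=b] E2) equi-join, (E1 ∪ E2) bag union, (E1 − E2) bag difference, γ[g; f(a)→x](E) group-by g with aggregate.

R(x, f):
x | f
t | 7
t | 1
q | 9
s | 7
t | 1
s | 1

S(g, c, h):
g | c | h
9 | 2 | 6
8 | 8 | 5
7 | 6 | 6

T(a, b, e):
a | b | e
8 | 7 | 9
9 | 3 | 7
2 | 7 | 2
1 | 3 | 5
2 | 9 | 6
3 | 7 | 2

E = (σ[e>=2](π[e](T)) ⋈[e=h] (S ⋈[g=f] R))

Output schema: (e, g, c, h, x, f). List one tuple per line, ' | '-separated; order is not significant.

Subexpression sizes:
  T → 6
  π[e](T) → 6
  σ[e>=2](π[e](T)) → 6
  S → 3
  R → 6
  (S ⋈[g=f] R) → 3
  (σ[e>=2](π[e](T)) ⋈[e=h] (S ⋈[g=f] R)) → 3

== RESULT ==
e | g | c | h | x | f
6 | 7 | 6 | 6 | s | 7
6 | 7 | 6 | 6 | t | 7
6 | 9 | 2 | 6 | q | 9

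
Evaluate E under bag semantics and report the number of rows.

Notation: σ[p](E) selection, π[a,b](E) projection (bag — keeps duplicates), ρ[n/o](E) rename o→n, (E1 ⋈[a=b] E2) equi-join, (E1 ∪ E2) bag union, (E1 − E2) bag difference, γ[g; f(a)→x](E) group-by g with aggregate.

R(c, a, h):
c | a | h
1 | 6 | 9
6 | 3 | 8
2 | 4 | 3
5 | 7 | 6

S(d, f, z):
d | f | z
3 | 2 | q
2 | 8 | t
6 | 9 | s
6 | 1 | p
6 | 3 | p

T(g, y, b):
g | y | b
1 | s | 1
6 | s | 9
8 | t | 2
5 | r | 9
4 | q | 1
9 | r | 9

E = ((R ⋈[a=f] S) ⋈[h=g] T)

Row counts bottom-up:
  R → 4
  S → 5
  (R ⋈[a=f] S) → 1
  T → 6
  ((R ⋈[a=f] S) ⋈[h=g] T) → 1

|E| = 1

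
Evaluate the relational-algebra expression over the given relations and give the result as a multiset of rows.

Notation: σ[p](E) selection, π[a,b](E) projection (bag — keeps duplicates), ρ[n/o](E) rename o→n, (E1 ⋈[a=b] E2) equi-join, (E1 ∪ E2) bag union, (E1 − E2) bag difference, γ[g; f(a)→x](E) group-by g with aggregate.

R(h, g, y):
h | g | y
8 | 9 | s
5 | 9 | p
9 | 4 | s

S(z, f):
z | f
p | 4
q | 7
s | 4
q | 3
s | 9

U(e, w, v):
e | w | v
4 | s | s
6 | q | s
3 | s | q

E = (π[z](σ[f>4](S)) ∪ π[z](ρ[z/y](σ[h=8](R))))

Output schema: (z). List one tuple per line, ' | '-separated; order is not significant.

Subexpression sizes:
  S → 5
  σ[f>4](S) → 2
  π[z](σ[f>4](S)) → 2
  R → 3
  σ[h=8](R) → 1
  ρ[z/y](σ[h=8](R)) → 1
  π[z](ρ[z/y](σ[h=8](R))) → 1
  (π[z](σ[f>4](S)) ∪ π[z](ρ[z/y](σ[h=8](R)))) → 3

== RESULT ==
z
q
s
s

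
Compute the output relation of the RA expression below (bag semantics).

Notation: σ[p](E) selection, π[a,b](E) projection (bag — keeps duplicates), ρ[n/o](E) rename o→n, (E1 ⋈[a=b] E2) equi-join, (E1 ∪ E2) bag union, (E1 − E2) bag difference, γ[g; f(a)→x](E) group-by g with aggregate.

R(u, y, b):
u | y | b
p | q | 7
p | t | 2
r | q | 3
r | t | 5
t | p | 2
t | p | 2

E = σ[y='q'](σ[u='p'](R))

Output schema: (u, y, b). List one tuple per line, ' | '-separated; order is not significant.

Subexpression sizes:
  R → 6
  σ[u='p'](R) → 2
  σ[y='q'](σ[u='p'](R)) → 1

== RESULT ==
u | y | b
p | q | 7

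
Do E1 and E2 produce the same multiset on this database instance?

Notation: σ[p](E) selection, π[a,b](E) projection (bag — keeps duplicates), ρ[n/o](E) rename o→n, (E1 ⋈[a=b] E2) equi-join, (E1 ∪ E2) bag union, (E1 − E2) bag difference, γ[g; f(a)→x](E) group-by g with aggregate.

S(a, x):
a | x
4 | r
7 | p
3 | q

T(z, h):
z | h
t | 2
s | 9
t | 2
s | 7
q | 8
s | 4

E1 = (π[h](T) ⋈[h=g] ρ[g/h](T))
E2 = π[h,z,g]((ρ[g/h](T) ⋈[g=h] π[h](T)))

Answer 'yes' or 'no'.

E1 subexpression sizes:
  T → 6
  π[h](T) → 6
  T → 6
  ρ[g/h](T) → 6
  (π[h](T) ⋈[h=g] ρ[g/h](T)) → 8
E2 subexpression sizes:
  T → 6
  ρ[g/h](T) → 6
  T → 6
  π[h](T) → 6
  (ρ[g/h](T) ⋈[g=h] π[h](T)) → 8
  π[h,z,g]((ρ[g/h](T) ⋈[g=h] π[h](T))) → 8

E1 and E2 produce the same multiset:
h | z | g
2 | t | 2
2 | t | 2
2 | t | 2
2 | t | 2
4 | s | 4
7 | s | 7
8 | q | 8
9 | s | 9

yes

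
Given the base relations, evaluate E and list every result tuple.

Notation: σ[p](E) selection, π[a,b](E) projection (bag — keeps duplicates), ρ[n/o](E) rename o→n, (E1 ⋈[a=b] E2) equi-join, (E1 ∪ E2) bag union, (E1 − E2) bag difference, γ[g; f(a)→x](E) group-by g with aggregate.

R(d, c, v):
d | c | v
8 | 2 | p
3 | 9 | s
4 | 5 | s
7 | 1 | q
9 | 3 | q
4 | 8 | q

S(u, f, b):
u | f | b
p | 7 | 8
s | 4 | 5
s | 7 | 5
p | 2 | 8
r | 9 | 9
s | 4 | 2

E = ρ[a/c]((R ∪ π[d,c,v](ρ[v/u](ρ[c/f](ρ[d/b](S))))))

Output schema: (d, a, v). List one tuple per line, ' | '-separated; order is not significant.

Row counts bottom-up:
  R → 6
  S → 6
  ρ[d/b](S) → 6
  ρ[c/f](ρ[d/b](S)) → 6
  ρ[v/u](ρ[c/f](ρ[d/b](S))) → 6
  π[d,c,v](ρ[v/u](ρ[c/f](ρ[d/b](S)))) → 6
  (R ∪ π[d,c,v](ρ[v/u](ρ[c/f](ρ[d/b](S))))) → 12
  ρ[a/c]((R ∪ π[d,c,v](ρ[v/u](ρ[c/f](ρ[d/b](S)))))) → 12

== RESULT ==
d | a | v
2 | 4 | s
3 | 9 | s
4 | 5 | s
4 | 8 | q
5 | 4 | s
5 | 7 | s
7 | 1 | q
8 | 2 | p
8 | 2 | p
8 | 7 | p
9 | 3 | q
9 | 9 | r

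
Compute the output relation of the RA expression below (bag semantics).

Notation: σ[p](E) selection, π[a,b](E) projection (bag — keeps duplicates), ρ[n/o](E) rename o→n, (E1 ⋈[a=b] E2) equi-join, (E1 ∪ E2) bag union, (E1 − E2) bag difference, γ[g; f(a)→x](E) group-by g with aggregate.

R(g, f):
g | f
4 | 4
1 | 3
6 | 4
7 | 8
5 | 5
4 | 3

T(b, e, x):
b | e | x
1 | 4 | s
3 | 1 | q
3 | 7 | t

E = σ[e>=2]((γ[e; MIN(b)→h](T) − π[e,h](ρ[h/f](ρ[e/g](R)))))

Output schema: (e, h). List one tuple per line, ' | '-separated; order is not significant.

Subexpression sizes:
  T → 3
  γ[e; MIN(b)→h](T) → 3
  R → 6
  ρ[e/g](R) → 6
  ρ[h/f](ρ[e/g](R)) → 6
  π[e,h](ρ[h/f](ρ[e/g](R))) → 6
  (γ[e; MIN(b)→h](T) − π[e,h](ρ[h/f](ρ[e/g](R)))) → 2
  σ[e>=2]((γ[e; MIN(b)→h](T) − π[e,h](ρ[h/f](ρ[e/g](R))))) → 2

== RESULT ==
e | h
4 | 1
7 | 3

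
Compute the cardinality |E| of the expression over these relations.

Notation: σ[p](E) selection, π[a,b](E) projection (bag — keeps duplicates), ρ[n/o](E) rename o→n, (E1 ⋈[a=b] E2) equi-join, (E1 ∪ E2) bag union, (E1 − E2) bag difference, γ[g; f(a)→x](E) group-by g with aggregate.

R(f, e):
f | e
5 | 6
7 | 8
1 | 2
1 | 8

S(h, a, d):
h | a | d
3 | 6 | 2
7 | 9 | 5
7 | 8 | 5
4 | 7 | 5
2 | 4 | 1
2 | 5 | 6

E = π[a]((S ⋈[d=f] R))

Subexpression sizes:
  S → 6
  R → 4
  (S ⋈[d=f] R) → 5
  π[a]((S ⋈[d=f] R)) → 5

|E| = 5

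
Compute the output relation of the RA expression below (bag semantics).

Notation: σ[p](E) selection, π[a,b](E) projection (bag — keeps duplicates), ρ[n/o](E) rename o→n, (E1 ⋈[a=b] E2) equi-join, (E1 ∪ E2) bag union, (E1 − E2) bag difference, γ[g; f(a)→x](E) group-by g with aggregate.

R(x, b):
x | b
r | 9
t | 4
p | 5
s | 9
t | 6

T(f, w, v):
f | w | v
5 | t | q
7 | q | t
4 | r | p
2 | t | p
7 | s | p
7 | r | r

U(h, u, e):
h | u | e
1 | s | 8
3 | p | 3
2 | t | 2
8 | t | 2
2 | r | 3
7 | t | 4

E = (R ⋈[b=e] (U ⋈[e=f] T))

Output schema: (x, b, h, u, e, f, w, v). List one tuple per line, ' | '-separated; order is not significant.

Row counts bottom-up:
  R → 5
  U → 6
  T → 6
  (U ⋈[e=f] T) → 3
  (R ⋈[b=e] (U ⋈[e=f] T)) → 1

== RESULT ==
x | b | h | u | e | f | w | v
t | 4 | 7 | t | 4 | 4 | r | p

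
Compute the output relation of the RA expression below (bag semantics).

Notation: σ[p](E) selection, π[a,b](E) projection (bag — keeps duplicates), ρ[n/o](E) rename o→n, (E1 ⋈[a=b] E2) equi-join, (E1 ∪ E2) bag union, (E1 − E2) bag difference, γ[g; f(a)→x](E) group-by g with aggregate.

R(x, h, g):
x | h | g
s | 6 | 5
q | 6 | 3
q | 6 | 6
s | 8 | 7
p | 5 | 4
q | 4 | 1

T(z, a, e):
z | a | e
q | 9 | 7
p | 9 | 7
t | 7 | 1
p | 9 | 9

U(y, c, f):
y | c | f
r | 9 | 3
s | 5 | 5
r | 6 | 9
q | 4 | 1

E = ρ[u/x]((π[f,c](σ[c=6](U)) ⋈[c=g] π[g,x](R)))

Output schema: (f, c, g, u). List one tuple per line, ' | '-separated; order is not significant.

Stepwise |·|:
  U → 4
  σ[c=6](U) → 1
  π[f,c](σ[c=6](U)) → 1
  R → 6
  π[g,x](R) → 6
  (π[f,c](σ[c=6](U)) ⋈[c=g] π[g,x](R)) → 1
  ρ[u/x]((π[f,c](σ[c=6](U)) ⋈[c=g] π[g,x](R))) → 1

== RESULT ==
f | c | g | u
9 | 6 | 6 | q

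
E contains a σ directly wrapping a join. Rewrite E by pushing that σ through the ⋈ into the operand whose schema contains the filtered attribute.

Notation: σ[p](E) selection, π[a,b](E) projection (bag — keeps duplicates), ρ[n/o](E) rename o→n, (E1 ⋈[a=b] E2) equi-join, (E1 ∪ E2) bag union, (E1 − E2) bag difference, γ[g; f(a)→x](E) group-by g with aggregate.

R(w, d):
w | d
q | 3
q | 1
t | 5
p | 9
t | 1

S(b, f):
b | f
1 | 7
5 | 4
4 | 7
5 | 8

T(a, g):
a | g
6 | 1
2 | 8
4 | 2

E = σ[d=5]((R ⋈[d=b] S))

σ filters on d, owned by the left side.
E' = (σ[d=5](R) ⋈[d=b] S)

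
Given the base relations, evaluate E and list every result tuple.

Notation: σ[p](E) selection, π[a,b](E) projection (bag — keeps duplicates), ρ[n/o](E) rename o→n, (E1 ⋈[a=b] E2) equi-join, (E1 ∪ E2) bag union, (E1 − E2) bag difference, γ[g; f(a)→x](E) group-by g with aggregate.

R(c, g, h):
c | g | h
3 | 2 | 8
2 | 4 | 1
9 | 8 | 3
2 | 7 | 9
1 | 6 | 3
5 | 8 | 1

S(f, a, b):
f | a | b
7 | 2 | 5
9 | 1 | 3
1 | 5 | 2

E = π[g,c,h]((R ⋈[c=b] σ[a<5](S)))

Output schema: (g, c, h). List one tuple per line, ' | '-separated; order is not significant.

Row counts bottom-up:
  R → 6
  S → 3
  σ[a<5](S) → 2
  (R ⋈[c=b] σ[a<5](S)) → 2
  π[g,c,h]((R ⋈[c=b] σ[a<5](S))) → 2

== RESULT ==
g | c | h
2 | 3 | 8
8 | 5 | 1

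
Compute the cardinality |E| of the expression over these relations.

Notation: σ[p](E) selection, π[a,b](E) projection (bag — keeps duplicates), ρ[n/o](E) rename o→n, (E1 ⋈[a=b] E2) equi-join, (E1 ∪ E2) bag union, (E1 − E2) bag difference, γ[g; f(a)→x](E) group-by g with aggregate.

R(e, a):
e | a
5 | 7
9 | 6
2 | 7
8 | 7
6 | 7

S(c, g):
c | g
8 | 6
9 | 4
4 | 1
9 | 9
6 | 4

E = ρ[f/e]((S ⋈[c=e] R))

Stepwise |·|:
  S → 5
  R → 5
  (S ⋈[c=e] R) → 4
  ρ[f/e]((S ⋈[c=e] R)) → 4

|E| = 4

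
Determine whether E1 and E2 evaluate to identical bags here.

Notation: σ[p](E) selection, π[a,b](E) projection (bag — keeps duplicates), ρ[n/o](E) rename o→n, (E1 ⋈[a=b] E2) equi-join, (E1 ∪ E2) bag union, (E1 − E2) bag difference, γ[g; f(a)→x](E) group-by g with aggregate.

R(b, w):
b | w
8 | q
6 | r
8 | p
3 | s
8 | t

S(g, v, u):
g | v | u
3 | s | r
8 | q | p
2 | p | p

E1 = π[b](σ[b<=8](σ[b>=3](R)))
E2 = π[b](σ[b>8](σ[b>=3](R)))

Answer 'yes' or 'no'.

E1 per-node cardinality:
  R → 5
  σ[b>=3](R) → 5
  σ[b<=8](σ[b>=3](R)) → 5
  π[b](σ[b<=8](σ[b>=3](R))) → 5
E2 per-node cardinality:
  R → 5
  σ[b>=3](R) → 5
  σ[b>8](σ[b>=3](R)) → 0
  π[b](σ[b>8](σ[b>=3](R))) → 0

E1 result:
b
3
6
8
8
8
E2 result:
b
(0 rows)
Witness: (6,) appears 1× in E1 but 0× in E2.

no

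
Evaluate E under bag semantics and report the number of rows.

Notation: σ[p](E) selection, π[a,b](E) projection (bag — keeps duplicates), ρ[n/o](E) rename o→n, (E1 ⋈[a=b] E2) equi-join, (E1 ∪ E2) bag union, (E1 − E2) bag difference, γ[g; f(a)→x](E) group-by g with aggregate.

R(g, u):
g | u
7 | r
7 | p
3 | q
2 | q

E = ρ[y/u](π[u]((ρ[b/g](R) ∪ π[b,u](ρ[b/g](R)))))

Subexpression sizes:
  R → 4
  ρ[b/g](R) → 4
  R → 4
  ρ[b/g](R) → 4
  π[b,u](ρ[b/g](R)) → 4
  (ρ[b/g](R) ∪ π[b,u](ρ[b/g](R))) → 8
  π[u]((ρ[b/g](R) ∪ π[b,u](ρ[b/g](R)))) → 8
  ρ[y/u](π[u]((ρ[b/g](R) ∪ π[b,u](ρ[b/g](R))))) → 8

|E| = 8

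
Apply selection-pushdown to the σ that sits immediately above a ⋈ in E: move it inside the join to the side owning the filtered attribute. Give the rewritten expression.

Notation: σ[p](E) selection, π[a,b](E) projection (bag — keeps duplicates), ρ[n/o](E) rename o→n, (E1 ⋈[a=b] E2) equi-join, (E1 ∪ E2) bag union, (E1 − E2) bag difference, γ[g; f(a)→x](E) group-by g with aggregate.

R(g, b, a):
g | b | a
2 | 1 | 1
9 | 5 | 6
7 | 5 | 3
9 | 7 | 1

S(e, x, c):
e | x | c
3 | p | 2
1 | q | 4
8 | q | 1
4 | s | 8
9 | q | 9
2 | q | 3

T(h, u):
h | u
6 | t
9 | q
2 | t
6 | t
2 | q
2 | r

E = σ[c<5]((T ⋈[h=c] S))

σ filters on c, owned by the right side.
E' = (T ⋈[h=c] σ[c<5](S))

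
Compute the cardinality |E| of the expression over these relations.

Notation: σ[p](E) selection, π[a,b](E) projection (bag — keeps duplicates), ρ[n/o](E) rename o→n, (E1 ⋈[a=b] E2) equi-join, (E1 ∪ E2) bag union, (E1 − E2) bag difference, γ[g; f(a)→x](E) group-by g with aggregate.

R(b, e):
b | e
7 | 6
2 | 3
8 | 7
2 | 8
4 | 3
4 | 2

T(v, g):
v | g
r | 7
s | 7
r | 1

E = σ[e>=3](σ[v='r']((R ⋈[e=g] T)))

Stepwise |·|:
  R → 6
  T → 3
  (R ⋈[e=g] T) → 2
  σ[v='r']((R ⋈[e=g] T)) → 1
  σ[e>=3](σ[v='r']((R ⋈[e=g] T))) → 1

|E| = 1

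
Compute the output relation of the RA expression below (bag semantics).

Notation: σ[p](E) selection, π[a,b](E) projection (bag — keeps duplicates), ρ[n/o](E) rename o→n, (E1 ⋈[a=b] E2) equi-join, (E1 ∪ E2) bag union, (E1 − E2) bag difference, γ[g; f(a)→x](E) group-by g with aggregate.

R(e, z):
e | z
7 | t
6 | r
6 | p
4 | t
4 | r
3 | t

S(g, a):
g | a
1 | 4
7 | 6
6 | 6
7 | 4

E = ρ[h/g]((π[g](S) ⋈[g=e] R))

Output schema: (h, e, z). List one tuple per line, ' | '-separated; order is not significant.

Stepwise |·|:
  S → 4
  π[g](S) → 4
  R → 6
  (π[g](S) ⋈[g=e] R) → 4
  ρ[h/g]((π[g](S) ⋈[g=e] R)) → 4

== RESULT ==
h | e | z
6 | 6 | p
6 | 6 | r
7 | 7 | t
7 | 7 | t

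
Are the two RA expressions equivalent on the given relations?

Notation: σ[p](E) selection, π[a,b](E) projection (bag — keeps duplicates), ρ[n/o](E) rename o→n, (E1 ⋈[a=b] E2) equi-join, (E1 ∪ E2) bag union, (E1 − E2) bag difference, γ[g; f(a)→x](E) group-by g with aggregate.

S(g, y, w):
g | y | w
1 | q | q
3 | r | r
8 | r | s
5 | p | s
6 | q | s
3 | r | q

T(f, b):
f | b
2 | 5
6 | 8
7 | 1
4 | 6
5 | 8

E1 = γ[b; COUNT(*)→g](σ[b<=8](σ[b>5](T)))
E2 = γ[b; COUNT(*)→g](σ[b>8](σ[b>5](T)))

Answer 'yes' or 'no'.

E1 row counts bottom-up:
  T → 5
  σ[b>5](T) → 3
  σ[b<=8](σ[b>5](T)) → 3
  γ[b; COUNT(*)→g](σ[b<=8](σ[b>5](T))) → 2
E2 row counts bottom-up:
  T → 5
  σ[b>5](T) → 3
  σ[b>8](σ[b>5](T)) → 0
  γ[b; COUNT(*)→g](σ[b>8](σ[b>5](T))) → 0

E1 result:
b | g
6 | 1
8 | 2
E2 result:
b | g
(0 rows)
Witness: (6, 1) appears 1× in E1 but 0× in E2.

no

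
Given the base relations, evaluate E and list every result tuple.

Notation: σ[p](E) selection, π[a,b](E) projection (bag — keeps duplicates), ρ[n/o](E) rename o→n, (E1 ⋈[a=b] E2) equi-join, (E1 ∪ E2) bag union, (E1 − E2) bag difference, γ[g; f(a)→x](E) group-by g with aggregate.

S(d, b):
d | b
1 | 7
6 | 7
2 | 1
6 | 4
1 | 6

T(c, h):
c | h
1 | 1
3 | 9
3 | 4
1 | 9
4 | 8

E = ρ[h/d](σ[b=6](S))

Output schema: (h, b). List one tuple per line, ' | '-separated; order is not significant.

Row counts bottom-up:
  S → 5
  σ[b=6](S) → 1
  ρ[h/d](σ[b=6](S)) → 1

== RESULT ==
h | b
1 | 6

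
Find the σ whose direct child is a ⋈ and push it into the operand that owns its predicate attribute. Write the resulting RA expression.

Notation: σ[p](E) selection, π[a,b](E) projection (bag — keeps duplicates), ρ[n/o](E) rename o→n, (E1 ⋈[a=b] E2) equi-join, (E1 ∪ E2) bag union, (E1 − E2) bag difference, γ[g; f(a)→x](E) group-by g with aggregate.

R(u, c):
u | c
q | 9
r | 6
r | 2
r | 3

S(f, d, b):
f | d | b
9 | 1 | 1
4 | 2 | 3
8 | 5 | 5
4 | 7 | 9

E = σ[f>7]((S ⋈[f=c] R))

σ filters on f, owned by the left side.
E' = (σ[f>7](S) ⋈[f=c] R)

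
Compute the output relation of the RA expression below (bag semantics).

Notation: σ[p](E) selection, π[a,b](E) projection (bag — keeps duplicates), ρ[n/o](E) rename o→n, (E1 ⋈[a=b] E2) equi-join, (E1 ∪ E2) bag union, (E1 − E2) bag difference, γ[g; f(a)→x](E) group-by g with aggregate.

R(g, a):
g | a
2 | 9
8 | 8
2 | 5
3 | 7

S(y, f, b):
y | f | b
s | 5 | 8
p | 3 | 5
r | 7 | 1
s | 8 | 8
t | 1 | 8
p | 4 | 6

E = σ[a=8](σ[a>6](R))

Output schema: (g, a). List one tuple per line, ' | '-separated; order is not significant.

Stepwise |·|:
  R → 4
  σ[a>6](R) → 3
  σ[a=8](σ[a>6](R)) → 1

== RESULT ==
g | a
8 | 8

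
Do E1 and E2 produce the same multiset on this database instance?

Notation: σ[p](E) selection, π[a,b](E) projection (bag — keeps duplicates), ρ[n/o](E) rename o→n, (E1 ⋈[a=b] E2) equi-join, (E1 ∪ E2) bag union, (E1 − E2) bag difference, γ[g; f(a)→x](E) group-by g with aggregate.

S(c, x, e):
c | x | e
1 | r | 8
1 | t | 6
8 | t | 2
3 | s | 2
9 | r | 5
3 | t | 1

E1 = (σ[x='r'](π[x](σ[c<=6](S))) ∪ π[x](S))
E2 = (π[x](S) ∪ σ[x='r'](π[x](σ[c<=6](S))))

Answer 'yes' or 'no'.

E1 subexpression sizes:
  S → 6
  σ[c<=6](S) → 4
  π[x](σ[c<=6](S)) → 4
  σ[x='r'](π[x](σ[c<=6](S))) → 1
  S → 6
  π[x](S) → 6
  (σ[x='r'](π[x](σ[c<=6](S))) ∪ π[x](S)) → 7
E2 subexpression sizes:
  S → 6
  π[x](S) → 6
  S → 6
  σ[c<=6](S) → 4
  π[x](σ[c<=6](S)) → 4
  σ[x='r'](π[x](σ[c<=6](S))) → 1
  (π[x](S) ∪ σ[x='r'](π[x](σ[c<=6](S)))) → 7

E1 and E2 produce the same multiset:
x
r
r
r
s
t
t
t

yes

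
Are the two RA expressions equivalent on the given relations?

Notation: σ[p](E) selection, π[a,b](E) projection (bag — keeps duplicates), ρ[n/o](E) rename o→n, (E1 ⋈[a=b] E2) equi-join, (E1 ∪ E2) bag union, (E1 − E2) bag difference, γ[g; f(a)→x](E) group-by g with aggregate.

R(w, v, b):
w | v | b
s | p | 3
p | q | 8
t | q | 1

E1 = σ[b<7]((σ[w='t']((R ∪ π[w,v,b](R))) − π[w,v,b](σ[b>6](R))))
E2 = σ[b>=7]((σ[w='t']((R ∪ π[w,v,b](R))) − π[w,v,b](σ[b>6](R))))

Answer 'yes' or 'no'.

E1 row counts bottom-up:
  R → 3
  R → 3
  π[w,v,b](R) → 3
  (R ∪ π[w,v,b](R)) → 6
  σ[w='t']((R ∪ π[w,v,b](R))) → 2
  R → 3
  σ[b>6](R) → 1
  π[w,v,b](σ[b>6](R)) → 1
  (σ[w='t']((R ∪ π[w,v,b](R))) − π[w,v,b](σ[b>6](R))) → 2
  σ[b<7]((σ[w='t']((R ∪ π[w,v,b](R))) − π[w,v,b](σ[b>6](R)))) → 2
E2 row counts bottom-up:
  R → 3
  R → 3
  π[w,v,b](R) → 3
  (R ∪ π[w,v,b](R)) → 6
  σ[w='t']((R ∪ π[w,v,b](R))) → 2
  R → 3
  σ[b>6](R) → 1
  π[w,v,b](σ[b>6](R)) → 1
  (σ[w='t']((R ∪ π[w,v,b](R))) − π[w,v,b](σ[b>6](R))) → 2
  σ[b>=7]((σ[w='t']((R ∪ π[w,v,b](R))) − π[w,v,b](σ[b>6](R)))) → 0

E1 result:
w | v | b
t | q | 1
t | q | 1
E2 result:
w | v | b
(0 rows)
Witness: ('t', 'q', 1) appears 2× in E1 but 0× in E2.

no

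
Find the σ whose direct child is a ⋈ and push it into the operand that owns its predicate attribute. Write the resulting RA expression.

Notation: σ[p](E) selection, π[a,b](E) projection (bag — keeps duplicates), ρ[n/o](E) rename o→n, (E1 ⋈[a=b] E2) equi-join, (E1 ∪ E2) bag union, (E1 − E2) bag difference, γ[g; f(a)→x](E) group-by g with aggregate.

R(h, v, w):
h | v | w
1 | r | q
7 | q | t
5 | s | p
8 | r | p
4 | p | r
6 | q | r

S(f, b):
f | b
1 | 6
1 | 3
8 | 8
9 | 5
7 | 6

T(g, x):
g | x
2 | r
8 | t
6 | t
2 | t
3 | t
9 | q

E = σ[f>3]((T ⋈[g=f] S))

σ filters on f, owned by the right side.
E' = (T ⋈[g=f] σ[f>3](S))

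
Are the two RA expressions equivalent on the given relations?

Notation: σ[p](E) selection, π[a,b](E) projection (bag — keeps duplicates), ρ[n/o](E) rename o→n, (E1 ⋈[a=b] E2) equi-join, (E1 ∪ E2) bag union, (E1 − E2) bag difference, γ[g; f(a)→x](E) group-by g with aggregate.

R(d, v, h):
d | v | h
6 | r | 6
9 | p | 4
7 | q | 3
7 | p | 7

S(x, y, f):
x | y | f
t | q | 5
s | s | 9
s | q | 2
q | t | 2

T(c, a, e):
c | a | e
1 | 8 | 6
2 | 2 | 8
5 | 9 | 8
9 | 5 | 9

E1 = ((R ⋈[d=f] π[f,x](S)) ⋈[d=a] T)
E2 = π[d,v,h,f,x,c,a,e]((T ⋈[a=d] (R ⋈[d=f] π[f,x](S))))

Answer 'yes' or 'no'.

E1 subexpression sizes:
  R → 4
  S → 4
  π[f,x](S) → 4
  (R ⋈[d=f] π[f,x](S)) → 1
  T → 4
  ((R ⋈[d=f] π[f,x](S)) ⋈[d=a] T) → 1
E2 subexpression sizes:
  T → 4
  R → 4
  S → 4
  π[f,x](S) → 4
  (R ⋈[d=f] π[f,x](S)) → 1
  (T ⋈[a=d] (R ⋈[d=f] π[f,x](S))) → 1
  π[d,v,h,f,x,c,a,e]((T ⋈[a=d] (R ⋈[d=f] π[f,x](S)))) → 1

E1 and E2 produce the same multiset:
d | v | h | f | x | c | a | e
9 | p | 4 | 9 | s | 5 | 9 | 8

yes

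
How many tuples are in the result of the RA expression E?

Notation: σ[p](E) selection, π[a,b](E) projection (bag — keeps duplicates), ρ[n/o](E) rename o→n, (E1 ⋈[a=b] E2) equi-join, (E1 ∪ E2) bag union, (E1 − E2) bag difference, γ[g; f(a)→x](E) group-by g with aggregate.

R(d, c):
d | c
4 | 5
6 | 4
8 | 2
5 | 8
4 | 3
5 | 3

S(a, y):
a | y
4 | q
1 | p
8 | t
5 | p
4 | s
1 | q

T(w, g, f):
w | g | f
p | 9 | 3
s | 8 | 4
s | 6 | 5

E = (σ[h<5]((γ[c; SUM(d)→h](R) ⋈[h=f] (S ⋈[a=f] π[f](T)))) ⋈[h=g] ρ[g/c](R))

Stepwise |·|:
  R → 6
  γ[c; SUM(d)→h](R) → 5
  S → 6
  T → 3
  π[f](T) → 3
  (S ⋈[a=f] π[f](T)) → 3
  (γ[c; SUM(d)→h](R) ⋈[h=f] (S ⋈[a=f] π[f](T))) → 3
  σ[h<5]((γ[c; SUM(d)→h](R) ⋈[h=f] (S ⋈[a=f] π[f](T)))) → 2
  R → 6
  ρ[g/c](R) → 6
  (σ[h<5]((γ[c; SUM(d)→h](R) ⋈[h=f] (S ⋈[a=f] π[f](T)))) ⋈[h=g] ρ[g/c](R)) → 2

|E| = 2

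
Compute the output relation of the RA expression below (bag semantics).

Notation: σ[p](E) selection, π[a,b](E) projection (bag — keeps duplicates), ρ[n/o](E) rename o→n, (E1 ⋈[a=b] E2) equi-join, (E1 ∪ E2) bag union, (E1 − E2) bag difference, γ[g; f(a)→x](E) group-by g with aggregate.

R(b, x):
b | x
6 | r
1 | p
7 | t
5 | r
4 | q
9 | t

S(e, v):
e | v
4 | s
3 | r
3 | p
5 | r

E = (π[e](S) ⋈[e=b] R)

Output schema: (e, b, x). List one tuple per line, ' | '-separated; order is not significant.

Row counts bottom-up:
  S → 4
  π[e](S) → 4
  R → 6
  (π[e](S) ⋈[e=b] R) → 2

== RESULT ==
e | b | x
4 | 4 | q
5 | 5 | r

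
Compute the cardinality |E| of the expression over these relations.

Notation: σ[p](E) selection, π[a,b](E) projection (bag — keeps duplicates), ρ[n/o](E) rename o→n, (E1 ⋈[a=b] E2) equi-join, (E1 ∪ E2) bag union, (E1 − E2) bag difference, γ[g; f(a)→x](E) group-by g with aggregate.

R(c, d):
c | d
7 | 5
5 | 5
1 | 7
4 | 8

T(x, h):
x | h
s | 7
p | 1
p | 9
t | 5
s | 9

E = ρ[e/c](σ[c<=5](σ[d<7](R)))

Row counts bottom-up:
  R → 4
  σ[d<7](R) → 2
  σ[c<=5](σ[d<7](R)) → 1
  ρ[e/c](σ[c<=5](σ[d<7](R))) → 1

|E| = 1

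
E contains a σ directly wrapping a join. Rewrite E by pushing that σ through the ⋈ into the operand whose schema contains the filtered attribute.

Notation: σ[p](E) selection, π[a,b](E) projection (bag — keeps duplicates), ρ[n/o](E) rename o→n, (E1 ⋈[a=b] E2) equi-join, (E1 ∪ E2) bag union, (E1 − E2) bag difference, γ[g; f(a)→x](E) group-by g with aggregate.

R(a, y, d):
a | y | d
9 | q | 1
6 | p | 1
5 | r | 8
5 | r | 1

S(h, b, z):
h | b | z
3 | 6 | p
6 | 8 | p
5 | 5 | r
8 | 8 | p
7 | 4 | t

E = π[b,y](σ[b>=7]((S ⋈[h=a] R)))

σ filters on b, owned by the left side.
E' = π[b,y]((σ[b>=7](S) ⋈[h=a] R))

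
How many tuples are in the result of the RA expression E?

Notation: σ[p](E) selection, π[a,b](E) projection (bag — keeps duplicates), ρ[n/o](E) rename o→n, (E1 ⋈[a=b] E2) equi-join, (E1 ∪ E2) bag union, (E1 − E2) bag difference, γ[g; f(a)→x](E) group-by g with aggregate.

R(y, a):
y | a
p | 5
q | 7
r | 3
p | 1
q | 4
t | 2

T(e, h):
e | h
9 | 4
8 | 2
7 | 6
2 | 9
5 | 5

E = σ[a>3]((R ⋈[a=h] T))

Row counts bottom-up:
  R → 6
  T → 5
  (R ⋈[a=h] T) → 3
  σ[a>3]((R ⋈[a=h] T)) → 2

|E| = 2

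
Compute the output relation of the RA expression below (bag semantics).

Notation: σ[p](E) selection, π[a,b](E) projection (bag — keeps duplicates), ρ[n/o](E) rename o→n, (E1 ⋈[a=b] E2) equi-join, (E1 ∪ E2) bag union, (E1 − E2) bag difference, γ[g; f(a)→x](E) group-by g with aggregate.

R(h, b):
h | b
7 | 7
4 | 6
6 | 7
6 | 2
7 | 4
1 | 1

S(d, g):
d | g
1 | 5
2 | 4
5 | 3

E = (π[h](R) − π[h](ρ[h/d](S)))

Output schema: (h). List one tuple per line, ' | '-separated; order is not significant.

Per-node cardinality:
  R → 6
  π[h](R) → 6
  S → 3
  ρ[h/d](S) → 3
  π[h](ρ[h/d](S)) → 3
  (π[h](R) − π[h](ρ[h/d](S))) → 5

== RESULT ==
h
4
6
6
7
7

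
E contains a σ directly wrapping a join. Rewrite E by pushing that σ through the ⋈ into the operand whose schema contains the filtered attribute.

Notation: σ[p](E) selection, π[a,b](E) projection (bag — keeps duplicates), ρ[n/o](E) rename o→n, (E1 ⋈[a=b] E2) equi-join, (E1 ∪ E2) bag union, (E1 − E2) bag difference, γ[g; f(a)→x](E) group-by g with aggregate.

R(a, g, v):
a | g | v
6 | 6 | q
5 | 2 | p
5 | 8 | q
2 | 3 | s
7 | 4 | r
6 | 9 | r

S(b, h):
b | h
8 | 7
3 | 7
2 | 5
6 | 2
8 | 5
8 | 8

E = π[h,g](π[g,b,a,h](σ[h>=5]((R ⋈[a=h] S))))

σ filters on h, owned by the right side.
E' = π[h,g](π[g,b,a,h]((R ⋈[a=h] σ[h>=5](S))))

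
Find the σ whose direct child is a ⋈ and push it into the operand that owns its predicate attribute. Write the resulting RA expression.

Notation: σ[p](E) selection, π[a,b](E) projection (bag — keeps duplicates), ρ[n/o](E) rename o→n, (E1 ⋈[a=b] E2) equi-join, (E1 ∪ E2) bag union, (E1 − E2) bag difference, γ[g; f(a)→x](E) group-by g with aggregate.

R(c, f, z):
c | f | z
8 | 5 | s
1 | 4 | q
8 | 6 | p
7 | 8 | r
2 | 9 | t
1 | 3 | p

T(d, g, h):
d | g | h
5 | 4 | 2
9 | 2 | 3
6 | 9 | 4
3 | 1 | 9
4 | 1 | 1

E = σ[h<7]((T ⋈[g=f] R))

σ filters on h, owned by the left side.
E' = (σ[h<7](T) ⋈[g=f] R)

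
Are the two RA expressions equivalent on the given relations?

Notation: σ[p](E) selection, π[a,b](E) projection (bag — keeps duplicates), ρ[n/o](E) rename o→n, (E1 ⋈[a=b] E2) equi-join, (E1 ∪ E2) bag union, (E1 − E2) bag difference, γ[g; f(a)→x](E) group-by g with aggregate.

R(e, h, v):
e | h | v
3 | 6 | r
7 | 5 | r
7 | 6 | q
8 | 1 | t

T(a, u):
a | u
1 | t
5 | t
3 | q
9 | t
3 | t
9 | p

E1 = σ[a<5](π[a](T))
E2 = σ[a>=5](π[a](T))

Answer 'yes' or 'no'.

E1 stepwise |·|:
  T → 6
  π[a](T) → 6
  σ[a<5](π[a](T)) → 3
E2 stepwise |·|:
  T → 6
  π[a](T) → 6
  σ[a>=5](π[a](T)) → 3

E1 result:
a
1
3
3
E2 result:
a
5
9
9
Witness: (1,) appears 1× in E1 but 0× in E2.

no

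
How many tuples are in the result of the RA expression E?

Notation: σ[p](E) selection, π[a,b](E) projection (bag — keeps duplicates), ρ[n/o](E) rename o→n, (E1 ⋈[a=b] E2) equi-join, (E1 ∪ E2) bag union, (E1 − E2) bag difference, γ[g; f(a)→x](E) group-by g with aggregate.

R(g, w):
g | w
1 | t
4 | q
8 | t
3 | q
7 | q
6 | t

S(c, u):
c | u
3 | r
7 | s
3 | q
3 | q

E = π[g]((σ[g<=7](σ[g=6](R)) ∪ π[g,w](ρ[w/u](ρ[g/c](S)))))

Stepwise |·|:
  R → 6
  σ[g=6](R) → 1
  σ[g<=7](σ[g=6](R)) → 1
  S → 4
  ρ[g/c](S) → 4
  ρ[w/u](ρ[g/c](S)) → 4
  π[g,w](ρ[w/u](ρ[g/c](S))) → 4
  (σ[g<=7](σ[g=6](R)) ∪ π[g,w](ρ[w/u](ρ[g/c](S)))) → 5
  π[g]((σ[g<=7](σ[g=6](R)) ∪ π[g,w](ρ[w/u](ρ[g/c](S))))) → 5

|E| = 5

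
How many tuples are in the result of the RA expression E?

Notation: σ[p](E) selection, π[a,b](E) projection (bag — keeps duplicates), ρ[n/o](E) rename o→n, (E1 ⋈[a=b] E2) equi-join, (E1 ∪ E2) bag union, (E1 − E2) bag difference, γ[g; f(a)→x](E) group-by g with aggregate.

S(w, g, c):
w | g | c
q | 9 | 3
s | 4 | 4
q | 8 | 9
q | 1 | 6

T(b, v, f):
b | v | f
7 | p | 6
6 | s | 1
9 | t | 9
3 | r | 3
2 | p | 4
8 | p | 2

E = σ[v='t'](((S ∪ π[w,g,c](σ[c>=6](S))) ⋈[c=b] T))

Stepwise |·|:
  S → 4
  S → 4
  σ[c>=6](S) → 2
  π[w,g,c](σ[c>=6](S)) → 2
  (S ∪ π[w,g,c](σ[c>=6](S))) → 6
  T → 6
  ((S ∪ π[w,g,c](σ[c>=6](S))) ⋈[c=b] T) → 5
  σ[v='t'](((S ∪ π[w,g,c](σ[c>=6](S))) ⋈[c=b] T)) → 2

|E| = 2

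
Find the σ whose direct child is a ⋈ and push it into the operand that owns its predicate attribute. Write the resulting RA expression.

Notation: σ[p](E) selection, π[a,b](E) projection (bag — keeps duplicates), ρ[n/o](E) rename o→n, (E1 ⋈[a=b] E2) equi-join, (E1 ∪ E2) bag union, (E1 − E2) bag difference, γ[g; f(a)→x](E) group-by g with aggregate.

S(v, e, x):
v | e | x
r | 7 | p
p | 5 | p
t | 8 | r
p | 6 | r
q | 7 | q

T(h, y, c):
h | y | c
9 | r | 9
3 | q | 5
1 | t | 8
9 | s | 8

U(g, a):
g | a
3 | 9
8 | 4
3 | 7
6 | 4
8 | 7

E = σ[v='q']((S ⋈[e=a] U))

σ filters on v, owned by the left side.
E' = (σ[v='q'](S) ⋈[e=a] U)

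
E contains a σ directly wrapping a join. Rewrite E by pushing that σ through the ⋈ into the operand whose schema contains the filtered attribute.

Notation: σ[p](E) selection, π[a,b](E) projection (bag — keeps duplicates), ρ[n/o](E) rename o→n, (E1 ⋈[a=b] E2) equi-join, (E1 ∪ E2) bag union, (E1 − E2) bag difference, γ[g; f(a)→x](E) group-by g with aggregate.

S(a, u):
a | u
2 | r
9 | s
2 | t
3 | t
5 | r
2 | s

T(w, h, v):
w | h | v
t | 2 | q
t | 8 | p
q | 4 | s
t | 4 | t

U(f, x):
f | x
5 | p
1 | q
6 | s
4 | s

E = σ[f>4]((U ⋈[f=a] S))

σ filters on f, owned by the left side.
E' = (σ[f>4](U) ⋈[f=a] S)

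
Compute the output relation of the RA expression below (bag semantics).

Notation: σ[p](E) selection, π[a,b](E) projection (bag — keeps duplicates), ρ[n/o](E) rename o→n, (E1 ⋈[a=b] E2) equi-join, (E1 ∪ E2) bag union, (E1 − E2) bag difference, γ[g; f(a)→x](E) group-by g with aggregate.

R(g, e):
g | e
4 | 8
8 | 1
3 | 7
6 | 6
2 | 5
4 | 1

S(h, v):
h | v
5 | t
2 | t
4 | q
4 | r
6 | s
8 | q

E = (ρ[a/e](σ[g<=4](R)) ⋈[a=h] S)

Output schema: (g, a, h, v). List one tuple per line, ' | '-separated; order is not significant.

Subexpression sizes:
  R → 6
  σ[g<=4](R) → 4
  ρ[a/e](σ[g<=4](R)) → 4
  S → 6
  (ρ[a/e](σ[g<=4](R)) ⋈[a=h] S) → 2

== RESULT ==
g | a | h | v
2 | 5 | 5 | t
4 | 8 | 8 | q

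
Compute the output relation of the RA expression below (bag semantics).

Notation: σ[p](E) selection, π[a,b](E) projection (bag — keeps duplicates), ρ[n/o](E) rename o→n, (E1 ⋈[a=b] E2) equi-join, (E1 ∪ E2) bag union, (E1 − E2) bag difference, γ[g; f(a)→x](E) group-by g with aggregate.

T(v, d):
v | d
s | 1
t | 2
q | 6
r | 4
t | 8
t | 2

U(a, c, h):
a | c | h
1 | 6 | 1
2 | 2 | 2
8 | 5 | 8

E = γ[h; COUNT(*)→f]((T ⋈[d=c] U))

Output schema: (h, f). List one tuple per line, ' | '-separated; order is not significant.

Row counts bottom-up:
  T → 6
  U → 3
  (T ⋈[d=c] U) → 3
  γ[h; COUNT(*)→f]((T ⋈[d=c] U)) → 2

== RESULT ==
h | f
1 | 1
2 | 2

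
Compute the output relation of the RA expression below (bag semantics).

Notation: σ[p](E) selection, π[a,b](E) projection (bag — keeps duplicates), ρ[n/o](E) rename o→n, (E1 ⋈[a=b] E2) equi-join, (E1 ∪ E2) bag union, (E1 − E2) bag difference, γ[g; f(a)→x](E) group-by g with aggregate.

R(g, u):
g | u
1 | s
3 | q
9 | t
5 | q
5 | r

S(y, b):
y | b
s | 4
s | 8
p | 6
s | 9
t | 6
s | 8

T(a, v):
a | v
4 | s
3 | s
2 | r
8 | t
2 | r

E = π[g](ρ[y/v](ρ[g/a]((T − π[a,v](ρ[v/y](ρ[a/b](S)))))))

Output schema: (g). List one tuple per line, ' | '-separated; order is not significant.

Subexpression sizes:
  T → 5
  S → 6
  ρ[a/b](S) → 6
  ρ[v/y](ρ[a/b](S)) → 6
  π[a,v](ρ[v/y](ρ[a/b](S))) → 6
  (T − π[a,v](ρ[v/y](ρ[a/b](S)))) → 4
  ρ[g/a]((T − π[a,v](ρ[v/y](ρ[a/b](S))))) → 4
  ρ[y/v](ρ[g/a]((T − π[a,v](ρ[v/y](ρ[a/b](S)))))) → 4
  π[g](ρ[y/v](ρ[g/a]((T − π[a,v](ρ[v/y](ρ[a/b](S))))))) → 4

== RESULT ==
g
2
2
3
8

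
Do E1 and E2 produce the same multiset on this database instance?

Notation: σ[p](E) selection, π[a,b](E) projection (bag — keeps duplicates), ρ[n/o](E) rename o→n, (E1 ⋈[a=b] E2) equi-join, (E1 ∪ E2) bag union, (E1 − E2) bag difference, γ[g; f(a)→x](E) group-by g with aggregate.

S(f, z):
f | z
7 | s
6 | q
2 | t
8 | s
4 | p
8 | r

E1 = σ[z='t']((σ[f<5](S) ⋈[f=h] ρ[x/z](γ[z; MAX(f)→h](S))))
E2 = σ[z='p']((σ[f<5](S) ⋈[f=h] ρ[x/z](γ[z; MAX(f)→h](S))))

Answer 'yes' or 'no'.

E1 subexpression sizes:
  S → 6
  σ[f<5](S) → 2
  S → 6
  γ[z; MAX(f)→h](S) → 5
  ρ[x/z](γ[z; MAX(f)→h](S)) → 5
  (σ[f<5](S) ⋈[f=h] ρ[x/z](γ[z; MAX(f)→h](S))) → 2
  σ[z='t']((σ[f<5](S) ⋈[f=h] ρ[x/z](γ[z; MAX(f)→h](S)))) → 1
E2 subexpression sizes:
  S → 6
  σ[f<5](S) → 2
  S → 6
  γ[z; MAX(f)→h](S) → 5
  ρ[x/z](γ[z; MAX(f)→h](S)) → 5
  (σ[f<5](S) ⋈[f=h] ρ[x/z](γ[z; MAX(f)→h](S))) → 2
  σ[z='p']((σ[f<5](S) ⋈[f=h] ρ[x/z](γ[z; MAX(f)→h](S)))) → 1

E1 result:
f | z | x | h
2 | t | t | 2
E2 result:
f | z | x | h
4 | p | p | 4
Witness: (4, 'p', 'p', 4) appears 0× in E1 but 1× in E2.

no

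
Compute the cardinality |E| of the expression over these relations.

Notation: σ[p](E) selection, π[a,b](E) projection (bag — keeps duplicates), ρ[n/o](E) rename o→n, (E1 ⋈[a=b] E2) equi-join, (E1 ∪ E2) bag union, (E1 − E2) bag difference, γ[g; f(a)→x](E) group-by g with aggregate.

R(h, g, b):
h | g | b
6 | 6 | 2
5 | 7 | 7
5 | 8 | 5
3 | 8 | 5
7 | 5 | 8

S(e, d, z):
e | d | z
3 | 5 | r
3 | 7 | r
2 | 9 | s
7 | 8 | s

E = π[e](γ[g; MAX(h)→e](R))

Stepwise |·|:
  R → 5
  γ[g; MAX(h)→e](R) → 4
  π[e](γ[g; MAX(h)→e](R)) → 4

|E| = 4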